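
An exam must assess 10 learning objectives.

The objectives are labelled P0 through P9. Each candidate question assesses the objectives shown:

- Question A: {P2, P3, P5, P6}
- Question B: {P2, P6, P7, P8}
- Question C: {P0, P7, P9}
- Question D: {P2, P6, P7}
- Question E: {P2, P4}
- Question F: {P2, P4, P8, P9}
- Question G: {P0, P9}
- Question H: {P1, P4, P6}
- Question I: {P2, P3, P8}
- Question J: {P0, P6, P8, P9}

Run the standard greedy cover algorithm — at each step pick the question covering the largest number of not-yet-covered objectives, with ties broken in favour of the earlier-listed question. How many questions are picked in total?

Greedy: pick A (covers 4 new) → pick C (covers 3 new) → pick F (covers 2 new) → pick H (covers 1 new). Total picks: 4.

4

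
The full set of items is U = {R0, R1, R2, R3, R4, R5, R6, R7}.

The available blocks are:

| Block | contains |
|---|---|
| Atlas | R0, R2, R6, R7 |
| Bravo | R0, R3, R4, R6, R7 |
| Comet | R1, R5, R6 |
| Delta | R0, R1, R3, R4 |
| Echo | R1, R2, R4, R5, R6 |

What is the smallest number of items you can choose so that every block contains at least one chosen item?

Take H = {R0, R6}. Each listed block contains at least one of these, so H is a hitting set of size 2.
No single item lies in every block, so at least 2 are needed and 2 is optimal.

2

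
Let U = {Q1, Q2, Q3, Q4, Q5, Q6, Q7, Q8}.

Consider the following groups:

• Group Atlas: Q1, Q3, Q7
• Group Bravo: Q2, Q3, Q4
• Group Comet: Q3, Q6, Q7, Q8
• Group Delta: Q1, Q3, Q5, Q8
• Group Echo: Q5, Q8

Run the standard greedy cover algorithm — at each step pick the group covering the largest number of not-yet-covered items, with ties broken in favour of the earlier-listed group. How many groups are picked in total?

3

Greedy: pick Comet (covers 4 new) → pick Bravo (covers 2 new) → pick Delta (covers 2 new). Total picks: 3.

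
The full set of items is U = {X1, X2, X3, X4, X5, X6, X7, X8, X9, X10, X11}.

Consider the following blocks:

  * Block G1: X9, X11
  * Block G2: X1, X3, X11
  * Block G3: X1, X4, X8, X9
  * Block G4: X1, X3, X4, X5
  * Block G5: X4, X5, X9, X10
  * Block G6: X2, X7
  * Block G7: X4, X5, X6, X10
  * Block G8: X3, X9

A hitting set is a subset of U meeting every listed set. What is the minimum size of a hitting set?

H = {X1, X2, X6, X9} meets every block (each contains at least one member of H), and |H| = 4.
No choice of 3 items meets every block, so 4 is the minimum.

4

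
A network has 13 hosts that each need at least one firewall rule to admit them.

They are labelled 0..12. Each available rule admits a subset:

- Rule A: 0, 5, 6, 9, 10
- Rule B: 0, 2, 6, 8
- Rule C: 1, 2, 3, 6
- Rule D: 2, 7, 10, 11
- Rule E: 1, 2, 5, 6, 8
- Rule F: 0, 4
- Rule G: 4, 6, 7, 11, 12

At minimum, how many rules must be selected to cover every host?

Take {A, C, E, G}. Their union is {0, 1, 2, 3, 4, 5, 6, 7, 8, 9, 10, 11, 12}, which is all 13 hosts.
Only C contains 3, so C is forced; the remaining 9 hosts need at least 3 more rules (each remaining rule adds at most 4) — so at least 4 rules are needed, and 4 is optimal.

4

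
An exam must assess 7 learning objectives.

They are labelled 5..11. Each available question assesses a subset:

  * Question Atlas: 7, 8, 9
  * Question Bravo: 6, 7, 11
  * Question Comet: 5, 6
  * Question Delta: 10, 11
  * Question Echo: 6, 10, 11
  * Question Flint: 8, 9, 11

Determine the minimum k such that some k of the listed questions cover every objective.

3

Take {Atlas, Comet, Delta}. Their union is {5, 6, 7, 8, 9, 10, 11}, which is all 7 objectives.
Each question has at most 3 objectives, and 2·3 = 6 < 7 — so at least 3 questions are needed, and 3 is optimal.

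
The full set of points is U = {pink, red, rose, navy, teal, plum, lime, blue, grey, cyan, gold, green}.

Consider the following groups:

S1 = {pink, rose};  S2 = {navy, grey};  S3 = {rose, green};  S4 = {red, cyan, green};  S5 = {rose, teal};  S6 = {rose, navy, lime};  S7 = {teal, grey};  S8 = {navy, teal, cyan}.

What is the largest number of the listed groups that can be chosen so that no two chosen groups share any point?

S1, S4, S7 are pairwise disjoint (S1={pink,rose}; S4={red,cyan,green}; S7={teal,grey}).
Every remaining group overlaps one of these, and no 4 of the listed groups are pairwise disjoint, so 3 is the maximum.

3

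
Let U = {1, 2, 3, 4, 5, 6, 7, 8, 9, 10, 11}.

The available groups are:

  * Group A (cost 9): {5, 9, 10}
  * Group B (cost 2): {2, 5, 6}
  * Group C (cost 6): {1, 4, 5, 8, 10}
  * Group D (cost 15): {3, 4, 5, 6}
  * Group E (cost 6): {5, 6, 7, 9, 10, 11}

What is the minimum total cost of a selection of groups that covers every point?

B, C, D, E together cover every point (B ∪ C ∪ D ∪ E = {1, 2, 3, 4, 5, 6, 7, 8, 9, 10, 11}); total cost 2 + 6 + 15 + 6 = 29.
No covering selection has total cost below 29.

29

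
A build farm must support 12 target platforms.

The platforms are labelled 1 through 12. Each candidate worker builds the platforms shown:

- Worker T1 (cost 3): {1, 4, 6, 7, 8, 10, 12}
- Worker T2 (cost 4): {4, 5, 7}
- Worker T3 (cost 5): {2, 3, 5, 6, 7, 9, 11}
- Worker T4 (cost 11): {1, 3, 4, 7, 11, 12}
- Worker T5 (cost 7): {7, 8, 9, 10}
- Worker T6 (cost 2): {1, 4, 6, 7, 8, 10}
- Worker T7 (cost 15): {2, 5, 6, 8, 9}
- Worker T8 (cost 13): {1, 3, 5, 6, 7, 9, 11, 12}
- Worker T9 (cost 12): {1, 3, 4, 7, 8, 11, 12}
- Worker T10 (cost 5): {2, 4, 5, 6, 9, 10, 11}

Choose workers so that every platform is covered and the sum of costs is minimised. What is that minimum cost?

8

T1, T3 together cover every platform (T1 ∪ T3 = {1, 2, 3, 4, 5, 6, 7, 8, 9, 10, 11, 12}); total cost 3 + 5 = 8.
The greedy pick T6, T3, T1 costs 10; no covering selection beats 8.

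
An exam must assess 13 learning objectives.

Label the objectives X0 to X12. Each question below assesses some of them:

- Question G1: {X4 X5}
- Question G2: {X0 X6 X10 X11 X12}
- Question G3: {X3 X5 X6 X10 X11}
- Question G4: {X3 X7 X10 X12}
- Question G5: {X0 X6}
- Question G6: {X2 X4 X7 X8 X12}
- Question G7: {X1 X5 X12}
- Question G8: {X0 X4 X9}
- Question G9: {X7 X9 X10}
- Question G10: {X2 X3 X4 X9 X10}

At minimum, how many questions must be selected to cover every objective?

4

G3 and G6 and G7 and G8 together: G3 ∪ G6 ∪ G7 ∪ G8 = {X0, X1, X2, X3, X4, X5, X6, X7, X8, X9, X10, X11, X12} — every objective is covered.
No 3 of the 10 questions cover everything (all 120 combinations miss at least one objective), so 4 is optimal.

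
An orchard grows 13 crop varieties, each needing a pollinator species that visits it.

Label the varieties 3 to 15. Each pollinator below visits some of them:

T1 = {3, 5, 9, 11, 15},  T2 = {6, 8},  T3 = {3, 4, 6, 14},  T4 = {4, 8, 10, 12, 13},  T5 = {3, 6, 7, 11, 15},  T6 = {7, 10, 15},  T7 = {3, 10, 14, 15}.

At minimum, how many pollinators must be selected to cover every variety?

T1 and T3 and T4 and T5 together: T1 ∪ T3 ∪ T4 ∪ T5 = {3, 4, 5, 6, 7, 8, 9, 10, 11, 12, 13, 14, 15} — every variety is covered.
No 3 of the 7 pollinators cover everything (all 35 combinations miss at least one variety), so 4 is optimal.

4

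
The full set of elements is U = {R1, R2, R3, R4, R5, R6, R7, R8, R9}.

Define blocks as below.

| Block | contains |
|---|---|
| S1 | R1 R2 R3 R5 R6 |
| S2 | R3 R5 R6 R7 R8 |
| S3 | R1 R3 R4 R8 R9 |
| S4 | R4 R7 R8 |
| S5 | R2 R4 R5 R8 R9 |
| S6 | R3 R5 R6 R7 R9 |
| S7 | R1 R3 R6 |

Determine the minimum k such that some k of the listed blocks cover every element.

3

S1, S3, and S6 cover everything between them: the union {R1, R2, R3, R4, R5, R6, R7, R8, R9} is all of U.
No 2 of the 7 blocks cover everything (all 21 combinations miss at least one element), so 3 is optimal.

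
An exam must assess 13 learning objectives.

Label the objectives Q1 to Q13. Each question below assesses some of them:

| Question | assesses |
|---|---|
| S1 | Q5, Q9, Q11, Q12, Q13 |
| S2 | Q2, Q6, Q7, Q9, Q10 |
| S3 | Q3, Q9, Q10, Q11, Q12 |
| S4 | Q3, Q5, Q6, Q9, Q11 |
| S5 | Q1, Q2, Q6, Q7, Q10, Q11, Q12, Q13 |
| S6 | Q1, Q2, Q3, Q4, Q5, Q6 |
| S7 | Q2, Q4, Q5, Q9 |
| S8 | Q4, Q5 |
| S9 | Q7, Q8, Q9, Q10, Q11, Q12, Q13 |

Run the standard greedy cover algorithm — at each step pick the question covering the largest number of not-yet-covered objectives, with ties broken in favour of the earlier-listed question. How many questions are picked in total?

4

Greedy: pick S5 (covers 8 new) → pick S4 (covers 3 new) → pick S6 (covers 1 new) → pick S9 (covers 1 new). Total picks: 4.
(The true minimum cover uses only 2 questions, so greedy is not optimal here.)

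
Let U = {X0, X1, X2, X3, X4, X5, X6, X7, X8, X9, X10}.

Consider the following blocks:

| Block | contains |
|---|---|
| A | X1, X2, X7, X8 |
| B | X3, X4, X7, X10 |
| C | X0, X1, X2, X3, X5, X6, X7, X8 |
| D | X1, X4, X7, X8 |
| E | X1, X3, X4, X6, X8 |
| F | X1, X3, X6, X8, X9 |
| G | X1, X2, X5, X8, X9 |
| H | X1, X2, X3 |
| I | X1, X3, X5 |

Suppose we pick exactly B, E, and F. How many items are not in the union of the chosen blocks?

3

Union of B, E, F = {X1, X3, X4, X6, X7, X8, X9, X10}.
Not covered: X0, X2, X5 — 3 items.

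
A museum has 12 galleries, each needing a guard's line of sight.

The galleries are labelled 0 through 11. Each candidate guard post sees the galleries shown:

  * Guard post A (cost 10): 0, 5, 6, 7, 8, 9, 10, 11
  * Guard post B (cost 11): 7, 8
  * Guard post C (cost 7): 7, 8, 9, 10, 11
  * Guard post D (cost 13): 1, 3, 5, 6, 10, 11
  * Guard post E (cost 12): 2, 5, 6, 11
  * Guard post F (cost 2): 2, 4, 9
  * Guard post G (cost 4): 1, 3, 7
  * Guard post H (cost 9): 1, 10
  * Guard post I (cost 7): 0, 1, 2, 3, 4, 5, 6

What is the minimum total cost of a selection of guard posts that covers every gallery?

14

C, I together cover every gallery (C ∪ I = {0, 1, 2, 3, 4, 5, 6, 7, 8, 9, 10, 11}); total cost 7 + 7 = 14.
The greedy pick F, G, A costs 16; no covering selection beats 14.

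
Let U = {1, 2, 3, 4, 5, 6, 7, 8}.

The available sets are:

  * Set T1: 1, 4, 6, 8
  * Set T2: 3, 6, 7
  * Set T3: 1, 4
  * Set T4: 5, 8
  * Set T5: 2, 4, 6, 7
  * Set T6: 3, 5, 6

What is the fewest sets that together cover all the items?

Take {T1, T5, T6}. Their union is {1, 2, 3, 4, 5, 6, 7, 8}, which is all 8 items.
Only T5 contains 2, so T5 is forced; the remaining 4 items need at least 2 more sets (each remaining set adds at most 2) — so at least 3 sets are needed, and 3 is optimal.

3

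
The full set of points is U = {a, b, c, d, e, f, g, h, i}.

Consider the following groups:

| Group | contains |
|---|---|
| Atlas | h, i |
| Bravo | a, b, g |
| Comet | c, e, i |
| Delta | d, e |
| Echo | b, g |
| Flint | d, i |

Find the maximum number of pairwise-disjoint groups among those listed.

Atlas, Bravo, Delta are pairwise disjoint (Atlas={h,i}; Bravo={a,b,g}; Delta={d,e}).
Every remaining group overlaps one of these, and no 4 of the listed groups are pairwise disjoint, so 3 is the maximum.

3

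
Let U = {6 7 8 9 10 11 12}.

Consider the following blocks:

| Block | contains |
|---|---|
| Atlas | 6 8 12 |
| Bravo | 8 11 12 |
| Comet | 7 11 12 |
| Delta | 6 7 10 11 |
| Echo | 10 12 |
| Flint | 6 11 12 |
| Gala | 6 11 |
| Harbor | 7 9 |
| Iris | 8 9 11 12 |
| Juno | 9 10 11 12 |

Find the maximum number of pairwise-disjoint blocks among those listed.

Echo, Gala, Harbor are pairwise disjoint (Echo={10,12}; Gala={6,11}; Harbor={7,9}).
Every remaining block overlaps one of these, and no 4 of the listed blocks are pairwise disjoint, so 3 is the maximum.

3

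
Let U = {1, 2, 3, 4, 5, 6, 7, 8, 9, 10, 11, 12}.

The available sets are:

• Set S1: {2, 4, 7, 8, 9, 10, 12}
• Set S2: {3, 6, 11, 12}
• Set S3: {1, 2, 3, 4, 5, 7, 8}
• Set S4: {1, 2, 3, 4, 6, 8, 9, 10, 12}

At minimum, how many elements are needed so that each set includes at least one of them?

The 2 elements {4, 6} hit every set.
No single element lies in every set, so at least 2 are needed and 2 is optimal.

2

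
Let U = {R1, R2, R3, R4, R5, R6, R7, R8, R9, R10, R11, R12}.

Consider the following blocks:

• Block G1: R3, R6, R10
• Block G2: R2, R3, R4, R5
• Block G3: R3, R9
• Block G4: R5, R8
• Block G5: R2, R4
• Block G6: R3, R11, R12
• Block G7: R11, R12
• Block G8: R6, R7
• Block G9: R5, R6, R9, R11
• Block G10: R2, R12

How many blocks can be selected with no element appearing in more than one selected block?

G3, G4, G5, G7, G8 are pairwise disjoint (G3={R3,R9}; G4={R5,R8}; G5={R2,R4}; G7={R11,R12}; G8={R6,R7}).
Every remaining block overlaps one of these, and no 6 of the listed blocks are pairwise disjoint, so 5 is the maximum.

5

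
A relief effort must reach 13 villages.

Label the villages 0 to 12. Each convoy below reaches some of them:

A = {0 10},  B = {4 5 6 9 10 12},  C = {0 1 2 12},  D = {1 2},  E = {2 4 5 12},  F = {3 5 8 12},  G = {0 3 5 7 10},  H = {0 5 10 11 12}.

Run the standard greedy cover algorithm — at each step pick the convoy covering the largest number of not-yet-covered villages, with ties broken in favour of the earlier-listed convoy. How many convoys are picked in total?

Greedy: pick B (covers 6 new) → pick C (covers 3 new) → pick F (covers 2 new) → pick G (covers 1 new) → pick H (covers 1 new). Total picks: 5.

5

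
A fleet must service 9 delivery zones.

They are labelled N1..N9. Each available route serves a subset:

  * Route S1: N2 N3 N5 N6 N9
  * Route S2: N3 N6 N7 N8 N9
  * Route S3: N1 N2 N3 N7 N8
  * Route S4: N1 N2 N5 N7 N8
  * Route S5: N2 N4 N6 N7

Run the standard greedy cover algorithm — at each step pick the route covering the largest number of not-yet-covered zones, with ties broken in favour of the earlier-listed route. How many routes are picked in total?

3

Greedy: pick S1 (covers 5 new) → pick S3 (covers 3 new) → pick S5 (covers 1 new). Total picks: 3.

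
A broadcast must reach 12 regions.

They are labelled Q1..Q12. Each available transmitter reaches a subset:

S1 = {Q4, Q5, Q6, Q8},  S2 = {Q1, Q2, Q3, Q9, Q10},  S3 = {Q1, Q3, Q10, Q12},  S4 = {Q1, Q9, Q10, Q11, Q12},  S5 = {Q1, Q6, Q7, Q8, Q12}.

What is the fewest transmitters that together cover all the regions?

Take {S1, S2, S4, S5}. Their union is {Q1, Q2, Q3, Q4, Q5, Q6, Q7, Q8, Q9, Q10, Q11, Q12}, which is all 12 regions.
No 3 of the 5 transmitters cover everything (all 10 combinations miss at least one region), so 4 is optimal.

4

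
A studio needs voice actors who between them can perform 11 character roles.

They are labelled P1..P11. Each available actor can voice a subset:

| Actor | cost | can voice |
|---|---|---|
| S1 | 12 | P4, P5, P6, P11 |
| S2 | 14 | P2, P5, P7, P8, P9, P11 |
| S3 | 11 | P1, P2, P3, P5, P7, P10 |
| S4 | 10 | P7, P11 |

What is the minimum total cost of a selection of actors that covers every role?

37

S1, S2, S3 together cover every role (S1 ∪ S2 ∪ S3 = {P1, P2, P3, P4, P5, P6, P7, P8, P9, P10, P11}); total cost 12 + 14 + 11 = 37.
No covering selection has total cost below 37.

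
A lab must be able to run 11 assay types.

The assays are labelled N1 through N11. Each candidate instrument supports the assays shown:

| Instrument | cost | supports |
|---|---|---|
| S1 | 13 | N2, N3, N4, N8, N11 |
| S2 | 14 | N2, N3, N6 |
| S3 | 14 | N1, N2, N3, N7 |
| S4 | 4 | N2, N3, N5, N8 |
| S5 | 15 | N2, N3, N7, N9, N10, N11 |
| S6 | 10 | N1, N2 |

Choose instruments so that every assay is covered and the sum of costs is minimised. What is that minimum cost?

S1, S2, S4, S5, S6 together cover every assay (S1 ∪ S2 ∪ S4 ∪ S5 ∪ S6 = {N1, N2, N3, N4, N5, N6, N7, N8, N9, N10, N11}); total cost 13 + 14 + 4 + 15 + 10 = 56.
No covering selection has total cost below 56.

56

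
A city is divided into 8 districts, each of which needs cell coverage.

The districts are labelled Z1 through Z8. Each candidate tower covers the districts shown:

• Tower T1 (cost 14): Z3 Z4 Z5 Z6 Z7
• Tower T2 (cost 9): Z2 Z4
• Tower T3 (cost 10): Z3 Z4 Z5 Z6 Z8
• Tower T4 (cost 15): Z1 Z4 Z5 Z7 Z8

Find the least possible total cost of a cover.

T2, T3, T4 together cover every district (T2 ∪ T3 ∪ T4 = {Z1, Z2, Z3, Z4, Z5, Z6, Z7, Z8}); total cost 9 + 10 + 15 = 34.
No covering selection has total cost below 34.

34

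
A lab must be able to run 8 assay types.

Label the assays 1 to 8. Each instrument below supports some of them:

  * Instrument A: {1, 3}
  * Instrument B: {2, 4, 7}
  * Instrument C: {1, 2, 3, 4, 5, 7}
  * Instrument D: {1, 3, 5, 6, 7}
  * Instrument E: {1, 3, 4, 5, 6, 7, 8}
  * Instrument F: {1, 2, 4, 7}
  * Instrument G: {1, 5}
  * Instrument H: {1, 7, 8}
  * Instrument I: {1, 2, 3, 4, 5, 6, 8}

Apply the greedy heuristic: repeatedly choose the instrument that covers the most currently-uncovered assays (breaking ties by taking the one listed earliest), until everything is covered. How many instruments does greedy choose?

2

Greedy: pick E (covers 7 new) → pick B (covers 1 new). Total picks: 2.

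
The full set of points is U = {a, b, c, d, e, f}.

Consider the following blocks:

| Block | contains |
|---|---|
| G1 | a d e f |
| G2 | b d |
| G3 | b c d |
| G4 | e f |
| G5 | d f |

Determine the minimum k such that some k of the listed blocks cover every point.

G1 and G3 together: G1 ∪ G3 = {a, b, c, d, e, f} — every point is covered.
No single block has all 6 points (the largest, G1, has 4), so 2 is optimal.

2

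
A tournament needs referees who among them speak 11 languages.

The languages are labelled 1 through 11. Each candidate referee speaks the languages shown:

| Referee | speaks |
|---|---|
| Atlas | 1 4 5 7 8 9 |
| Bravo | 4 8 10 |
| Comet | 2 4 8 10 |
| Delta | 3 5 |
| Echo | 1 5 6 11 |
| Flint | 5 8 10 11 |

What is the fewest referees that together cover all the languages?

Atlas and Comet and Delta and Echo together: Atlas ∪ Comet ∪ Delta ∪ Echo = {1, 2, 3, 4, 5, 6, 7, 8, 9, 10, 11} — every language is covered.
Only Atlas contains 7, so Atlas is forced; the remaining 5 languages need at least 3 more referees (each remaining referee adds at most 2) — so at least 4 referees are needed, and 4 is optimal.

4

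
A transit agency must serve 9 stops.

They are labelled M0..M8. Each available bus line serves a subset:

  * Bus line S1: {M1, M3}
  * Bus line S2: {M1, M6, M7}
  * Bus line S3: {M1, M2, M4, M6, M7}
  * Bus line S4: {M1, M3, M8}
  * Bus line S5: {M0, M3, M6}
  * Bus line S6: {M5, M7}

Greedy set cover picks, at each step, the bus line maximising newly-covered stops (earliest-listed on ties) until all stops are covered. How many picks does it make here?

4

Greedy: pick S3 (covers 5 new) → pick S4 (covers 2 new) → pick S5 (covers 1 new) → pick S6 (covers 1 new). Total picks: 4.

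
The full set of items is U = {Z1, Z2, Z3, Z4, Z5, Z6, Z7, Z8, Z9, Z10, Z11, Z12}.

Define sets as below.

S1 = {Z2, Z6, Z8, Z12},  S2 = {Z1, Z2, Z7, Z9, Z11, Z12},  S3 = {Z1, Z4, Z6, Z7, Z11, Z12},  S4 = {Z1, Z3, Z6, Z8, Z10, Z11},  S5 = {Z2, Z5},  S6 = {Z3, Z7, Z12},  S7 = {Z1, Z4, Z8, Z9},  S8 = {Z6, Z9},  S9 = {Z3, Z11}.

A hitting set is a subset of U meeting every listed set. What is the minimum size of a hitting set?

Take H = {Z1, Z2, Z3, Z9}. Each listed set contains at least one of these, so H is a hitting set of size 4.
No choice of 3 items meets every set, so 4 is the minimum.

4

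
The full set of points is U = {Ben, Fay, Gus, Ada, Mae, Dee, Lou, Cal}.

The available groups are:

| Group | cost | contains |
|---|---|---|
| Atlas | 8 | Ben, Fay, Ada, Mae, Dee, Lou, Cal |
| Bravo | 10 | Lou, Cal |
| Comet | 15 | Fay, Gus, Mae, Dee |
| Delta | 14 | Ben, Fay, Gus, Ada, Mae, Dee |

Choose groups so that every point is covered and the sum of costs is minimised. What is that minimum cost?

Atlas, Delta together cover every point (Atlas ∪ Delta = {Ben, Fay, Gus, Ada, Mae, Dee, Lou, Cal}); total cost 8 + 14 = 22.
No covering selection has total cost below 22.

22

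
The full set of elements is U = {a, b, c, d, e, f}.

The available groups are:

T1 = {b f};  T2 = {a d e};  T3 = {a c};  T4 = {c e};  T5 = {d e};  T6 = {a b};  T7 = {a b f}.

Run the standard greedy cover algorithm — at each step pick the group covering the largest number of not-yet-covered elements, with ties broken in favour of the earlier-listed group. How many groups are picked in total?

Greedy: pick T2 (covers 3 new) → pick T1 (covers 2 new) → pick T3 (covers 1 new). Total picks: 3.

3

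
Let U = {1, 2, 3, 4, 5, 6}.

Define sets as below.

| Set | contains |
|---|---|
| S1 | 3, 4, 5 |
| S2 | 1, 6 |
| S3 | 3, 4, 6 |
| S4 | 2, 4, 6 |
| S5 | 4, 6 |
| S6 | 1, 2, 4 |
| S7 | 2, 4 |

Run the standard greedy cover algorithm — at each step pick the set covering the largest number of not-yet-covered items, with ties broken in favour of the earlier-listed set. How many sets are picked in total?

3

Greedy: pick S1 (covers 3 new) → pick S2 (covers 2 new) → pick S4 (covers 1 new). Total picks: 3.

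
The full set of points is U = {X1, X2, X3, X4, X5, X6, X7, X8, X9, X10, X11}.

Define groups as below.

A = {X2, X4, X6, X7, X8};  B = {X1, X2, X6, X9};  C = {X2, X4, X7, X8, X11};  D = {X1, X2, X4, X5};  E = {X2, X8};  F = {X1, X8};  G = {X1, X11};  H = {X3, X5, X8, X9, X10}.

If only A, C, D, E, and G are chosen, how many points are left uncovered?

3

Union of A, C, D, E, G = {X1, X2, X4, X5, X6, X7, X8, X11}.
Not covered: X3, X9, X10 — 3 points.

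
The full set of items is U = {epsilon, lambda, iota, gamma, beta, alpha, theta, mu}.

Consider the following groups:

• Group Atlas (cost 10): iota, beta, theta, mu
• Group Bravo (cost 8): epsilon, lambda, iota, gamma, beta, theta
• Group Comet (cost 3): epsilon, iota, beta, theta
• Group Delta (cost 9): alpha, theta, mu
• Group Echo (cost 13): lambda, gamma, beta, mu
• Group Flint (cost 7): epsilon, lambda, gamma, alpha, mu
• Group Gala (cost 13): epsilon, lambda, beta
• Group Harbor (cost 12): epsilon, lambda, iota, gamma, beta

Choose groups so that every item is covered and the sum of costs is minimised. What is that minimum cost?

Comet, Flint together cover every item (Comet ∪ Flint = {epsilon, lambda, iota, gamma, beta, alpha, theta, mu}); total cost 3 + 7 = 10.
No covering selection has total cost below 10.

10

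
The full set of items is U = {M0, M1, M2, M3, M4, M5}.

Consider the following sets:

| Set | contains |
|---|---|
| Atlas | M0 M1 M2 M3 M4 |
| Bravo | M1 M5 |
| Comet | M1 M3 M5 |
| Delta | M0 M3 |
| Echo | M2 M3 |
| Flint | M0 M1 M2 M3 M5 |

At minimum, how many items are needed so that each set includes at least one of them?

H = {M3, M5} meets every set (each contains at least one member of H), and |H| = 2.
The sets Bravo, Echo are pairwise disjoint, so any hitting set needs a separate item for each — at least 2. Hence 2 is optimal.

2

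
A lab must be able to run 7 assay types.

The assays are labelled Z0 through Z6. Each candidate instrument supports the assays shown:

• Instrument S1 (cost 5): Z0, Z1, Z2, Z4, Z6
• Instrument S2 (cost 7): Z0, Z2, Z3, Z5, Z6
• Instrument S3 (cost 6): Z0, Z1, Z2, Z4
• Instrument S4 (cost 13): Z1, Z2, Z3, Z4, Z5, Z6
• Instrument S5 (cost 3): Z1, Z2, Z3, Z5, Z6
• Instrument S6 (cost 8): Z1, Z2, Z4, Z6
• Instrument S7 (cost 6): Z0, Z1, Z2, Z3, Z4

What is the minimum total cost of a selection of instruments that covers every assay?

S1, S5 together cover every assay (S1 ∪ S5 = {Z0, Z1, Z2, Z3, Z4, Z5, Z6}); total cost 5 + 3 = 8.
No covering selection has total cost below 8.

8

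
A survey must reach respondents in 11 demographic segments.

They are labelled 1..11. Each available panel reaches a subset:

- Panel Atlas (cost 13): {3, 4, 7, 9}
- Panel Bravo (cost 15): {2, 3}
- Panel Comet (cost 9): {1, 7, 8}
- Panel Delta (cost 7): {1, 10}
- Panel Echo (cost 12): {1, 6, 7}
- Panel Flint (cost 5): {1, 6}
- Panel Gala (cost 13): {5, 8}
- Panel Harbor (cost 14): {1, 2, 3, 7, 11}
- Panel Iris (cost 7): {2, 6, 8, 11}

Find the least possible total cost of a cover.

Atlas, Delta, Gala, Iris together cover every segment (Atlas ∪ Delta ∪ Gala ∪ Iris = {1, 2, 3, 4, 5, 6, 7, 8, 9, 10, 11}); total cost 13 + 7 + 13 + 7 = 40.
No covering selection has total cost below 40.

40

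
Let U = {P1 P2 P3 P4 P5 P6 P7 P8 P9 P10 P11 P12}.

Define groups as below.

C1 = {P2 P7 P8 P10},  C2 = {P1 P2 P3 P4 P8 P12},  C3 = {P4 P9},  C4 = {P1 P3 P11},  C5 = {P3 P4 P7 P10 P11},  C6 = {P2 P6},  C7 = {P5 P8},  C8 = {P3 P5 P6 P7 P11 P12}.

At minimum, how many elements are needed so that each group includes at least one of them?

The 4 elements {P2, P8, P9, P11} hit every group.
The groups C3, C4, C6, C7 are pairwise disjoint, so any hitting set needs a separate element for each — at least 4. Hence 4 is optimal.

4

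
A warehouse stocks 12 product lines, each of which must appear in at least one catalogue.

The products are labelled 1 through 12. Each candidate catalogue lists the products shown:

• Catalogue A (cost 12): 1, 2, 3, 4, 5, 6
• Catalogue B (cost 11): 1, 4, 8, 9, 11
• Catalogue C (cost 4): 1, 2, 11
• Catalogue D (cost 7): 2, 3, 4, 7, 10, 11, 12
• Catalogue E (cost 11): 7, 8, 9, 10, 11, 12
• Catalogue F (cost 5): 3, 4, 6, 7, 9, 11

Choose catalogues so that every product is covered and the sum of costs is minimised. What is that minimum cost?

A, E together cover every product (A ∪ E = {1, 2, 3, 4, 5, 6, 7, 8, 9, 10, 11, 12}); total cost 12 + 11 = 23.
The greedy pick F, C, D, B, A costs 39; no covering selection beats 23.

23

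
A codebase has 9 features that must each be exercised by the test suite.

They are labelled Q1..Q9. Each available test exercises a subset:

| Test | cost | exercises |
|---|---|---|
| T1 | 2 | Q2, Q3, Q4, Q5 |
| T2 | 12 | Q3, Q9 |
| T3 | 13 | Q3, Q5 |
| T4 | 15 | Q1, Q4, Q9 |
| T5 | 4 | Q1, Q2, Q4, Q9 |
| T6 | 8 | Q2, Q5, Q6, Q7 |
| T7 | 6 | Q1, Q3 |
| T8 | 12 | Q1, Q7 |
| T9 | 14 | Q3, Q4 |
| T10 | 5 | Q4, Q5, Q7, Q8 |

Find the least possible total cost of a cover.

19

T1, T5, T6, T10 together cover every feature (T1 ∪ T5 ∪ T6 ∪ T10 = {Q1, Q2, Q3, Q4, Q5, Q6, Q7, Q8, Q9}); total cost 2 + 4 + 8 + 5 = 19.
No covering selection has total cost below 19.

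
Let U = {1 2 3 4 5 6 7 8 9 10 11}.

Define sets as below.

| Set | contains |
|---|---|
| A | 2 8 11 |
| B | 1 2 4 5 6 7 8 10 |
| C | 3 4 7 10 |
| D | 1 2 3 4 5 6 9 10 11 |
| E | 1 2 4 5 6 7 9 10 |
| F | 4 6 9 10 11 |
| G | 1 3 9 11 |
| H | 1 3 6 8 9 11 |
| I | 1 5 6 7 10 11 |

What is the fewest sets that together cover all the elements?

B and G together: B ∪ G = {1, 2, 3, 4, 5, 6, 7, 8, 9, 10, 11} — every element is covered.
No single set has all 11 elements (the largest, D, has 9), so 2 is optimal.

2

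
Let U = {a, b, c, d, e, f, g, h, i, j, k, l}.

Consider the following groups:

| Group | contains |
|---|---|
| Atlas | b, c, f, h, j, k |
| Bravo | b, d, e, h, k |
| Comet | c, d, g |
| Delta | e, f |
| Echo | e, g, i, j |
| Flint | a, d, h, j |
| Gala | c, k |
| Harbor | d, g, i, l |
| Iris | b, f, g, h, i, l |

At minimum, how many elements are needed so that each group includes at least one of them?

4

T = {c, e, i, j} meets every group (each contains at least one member of T), and |T| = 4.
No choice of 3 elements meets every group, so 4 is the minimum.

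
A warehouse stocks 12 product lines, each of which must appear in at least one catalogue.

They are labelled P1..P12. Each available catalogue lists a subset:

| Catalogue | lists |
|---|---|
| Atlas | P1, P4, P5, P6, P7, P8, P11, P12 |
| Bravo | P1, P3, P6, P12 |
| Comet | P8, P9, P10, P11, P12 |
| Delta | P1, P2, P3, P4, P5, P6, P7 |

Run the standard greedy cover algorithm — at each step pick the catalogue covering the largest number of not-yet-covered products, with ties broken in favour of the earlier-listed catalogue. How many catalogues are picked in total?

Greedy: pick Atlas (covers 8 new) → pick Comet (covers 2 new) → pick Delta (covers 2 new). Total picks: 3.
(The true minimum cover uses only 2 catalogues, so greedy is not optimal here.)

3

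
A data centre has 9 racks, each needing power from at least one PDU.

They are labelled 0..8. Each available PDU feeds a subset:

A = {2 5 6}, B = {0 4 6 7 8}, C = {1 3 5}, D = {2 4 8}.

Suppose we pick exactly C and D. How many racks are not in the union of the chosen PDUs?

Union of C, D = {1, 2, 3, 4, 5, 8}.
Not covered: 0, 6, 7 — 3 racks.

3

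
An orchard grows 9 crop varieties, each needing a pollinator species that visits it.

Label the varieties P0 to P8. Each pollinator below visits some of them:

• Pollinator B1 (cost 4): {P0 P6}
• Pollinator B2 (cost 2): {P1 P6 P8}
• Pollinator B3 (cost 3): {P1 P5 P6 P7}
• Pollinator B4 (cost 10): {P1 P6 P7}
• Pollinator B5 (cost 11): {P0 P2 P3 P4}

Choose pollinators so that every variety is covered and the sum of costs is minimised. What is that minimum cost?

16

B2, B3, B5 together cover every variety (B2 ∪ B3 ∪ B5 = {P0, P1, P2, P3, P4, P5, P6, P7, P8}); total cost 2 + 3 + 11 = 16.
No covering selection has total cost below 16.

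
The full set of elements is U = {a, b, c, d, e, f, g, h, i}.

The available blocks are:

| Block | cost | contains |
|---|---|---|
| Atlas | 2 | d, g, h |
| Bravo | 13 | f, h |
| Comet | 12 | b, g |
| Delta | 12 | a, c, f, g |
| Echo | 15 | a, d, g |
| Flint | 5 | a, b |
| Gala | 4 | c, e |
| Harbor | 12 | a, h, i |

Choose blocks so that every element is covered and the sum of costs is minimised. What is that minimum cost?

35

Atlas, Delta, Flint, Gala, Harbor together cover every element (Atlas ∪ Delta ∪ Flint ∪ Gala ∪ Harbor = {a, b, c, d, e, f, g, h, i}); total cost 2 + 12 + 5 + 4 + 12 = 35.
No covering selection has total cost below 35.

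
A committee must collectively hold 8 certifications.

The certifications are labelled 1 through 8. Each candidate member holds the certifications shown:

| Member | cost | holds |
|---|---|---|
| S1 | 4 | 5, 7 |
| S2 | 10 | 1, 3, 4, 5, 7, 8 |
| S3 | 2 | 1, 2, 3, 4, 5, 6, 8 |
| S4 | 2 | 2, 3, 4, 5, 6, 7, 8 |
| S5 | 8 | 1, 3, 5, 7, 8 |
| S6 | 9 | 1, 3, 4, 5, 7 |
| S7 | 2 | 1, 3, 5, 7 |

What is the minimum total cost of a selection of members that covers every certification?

S4, S7 together cover every certification (S4 ∪ S7 = {1, 2, 3, 4, 5, 6, 7, 8}); total cost 2 + 2 = 4.
No covering selection has total cost below 4.

4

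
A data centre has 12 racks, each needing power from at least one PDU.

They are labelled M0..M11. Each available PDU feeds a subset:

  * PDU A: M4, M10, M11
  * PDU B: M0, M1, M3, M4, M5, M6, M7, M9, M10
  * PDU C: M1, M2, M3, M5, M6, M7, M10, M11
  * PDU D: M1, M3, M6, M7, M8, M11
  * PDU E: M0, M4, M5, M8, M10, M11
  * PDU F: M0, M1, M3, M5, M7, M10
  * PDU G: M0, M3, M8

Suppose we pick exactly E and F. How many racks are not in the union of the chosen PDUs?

Union of E, F = {M0, M1, M3, M4, M5, M7, M8, M10, M11}.
Not covered: M2, M6, M9 — 3 racks.

3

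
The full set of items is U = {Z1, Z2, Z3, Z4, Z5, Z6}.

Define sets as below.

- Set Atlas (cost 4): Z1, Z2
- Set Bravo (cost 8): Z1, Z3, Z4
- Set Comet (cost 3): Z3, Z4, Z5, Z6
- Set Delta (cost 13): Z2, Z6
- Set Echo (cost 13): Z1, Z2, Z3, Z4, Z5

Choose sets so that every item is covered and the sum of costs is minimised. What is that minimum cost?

7

Atlas, Comet together cover every item (Atlas ∪ Comet = {Z1, Z2, Z3, Z4, Z5, Z6}); total cost 4 + 3 = 7.
No covering selection has total cost below 7.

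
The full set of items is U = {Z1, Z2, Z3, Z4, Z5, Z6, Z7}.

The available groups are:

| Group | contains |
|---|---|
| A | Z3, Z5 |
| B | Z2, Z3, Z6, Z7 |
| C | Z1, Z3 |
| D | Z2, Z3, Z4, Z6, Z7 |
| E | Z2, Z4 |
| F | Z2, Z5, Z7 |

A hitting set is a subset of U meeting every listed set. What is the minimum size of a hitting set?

H = {Z2, Z3} meets every group (each contains at least one member of H), and |H| = 2.
The groups C, F are pairwise disjoint, so any hitting set needs a separate item for each — at least 2. Hence 2 is optimal.

2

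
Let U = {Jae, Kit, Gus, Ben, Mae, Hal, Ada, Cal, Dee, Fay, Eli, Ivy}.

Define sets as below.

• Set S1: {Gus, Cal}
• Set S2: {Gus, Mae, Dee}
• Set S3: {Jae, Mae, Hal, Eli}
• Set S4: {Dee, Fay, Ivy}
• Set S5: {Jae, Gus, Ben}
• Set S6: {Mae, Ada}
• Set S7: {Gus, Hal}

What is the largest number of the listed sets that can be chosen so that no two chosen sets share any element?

3

S4, S5, S6 are pairwise disjoint (S4={Dee,Fay,Ivy}; S5={Jae,Gus,Ben}; S6={Mae,Ada}).
Every remaining set overlaps one of these, and no 4 of the listed sets are pairwise disjoint, so 3 is the maximum.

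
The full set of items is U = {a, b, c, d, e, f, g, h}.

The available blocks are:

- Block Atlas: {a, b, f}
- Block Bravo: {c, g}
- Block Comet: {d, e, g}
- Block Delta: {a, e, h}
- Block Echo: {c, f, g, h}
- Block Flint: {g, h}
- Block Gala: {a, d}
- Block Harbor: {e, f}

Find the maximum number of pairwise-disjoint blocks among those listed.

Flint, Gala, Harbor are pairwise disjoint (Flint={g,h}; Gala={a,d}; Harbor={e,f}).
Every remaining block overlaps one of these, and no 4 of the listed blocks are pairwise disjoint, so 3 is the maximum.

3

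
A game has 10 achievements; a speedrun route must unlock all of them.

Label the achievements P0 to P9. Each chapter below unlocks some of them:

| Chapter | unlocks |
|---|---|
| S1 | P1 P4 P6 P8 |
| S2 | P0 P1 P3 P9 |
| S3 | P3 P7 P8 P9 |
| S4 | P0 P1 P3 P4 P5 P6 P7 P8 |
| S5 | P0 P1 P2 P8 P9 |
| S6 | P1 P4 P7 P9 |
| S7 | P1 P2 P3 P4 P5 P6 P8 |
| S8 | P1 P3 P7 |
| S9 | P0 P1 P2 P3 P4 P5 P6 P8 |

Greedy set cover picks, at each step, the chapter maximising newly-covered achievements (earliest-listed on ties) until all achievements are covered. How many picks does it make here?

Greedy: pick S4 (covers 8 new) → pick S5 (covers 2 new). Total picks: 2.

2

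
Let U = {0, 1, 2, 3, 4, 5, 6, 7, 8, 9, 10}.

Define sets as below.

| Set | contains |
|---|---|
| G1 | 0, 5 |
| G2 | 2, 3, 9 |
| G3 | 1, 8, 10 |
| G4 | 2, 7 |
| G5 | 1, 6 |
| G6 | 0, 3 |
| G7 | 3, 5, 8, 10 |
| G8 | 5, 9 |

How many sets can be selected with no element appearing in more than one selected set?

G4, G5, G6, G8 are pairwise disjoint (G4={2,7}; G5={1,6}; G6={0,3}; G8={5,9}).
Every remaining set overlaps one of these, and no 5 of the listed sets are pairwise disjoint, so 4 is the maximum.

4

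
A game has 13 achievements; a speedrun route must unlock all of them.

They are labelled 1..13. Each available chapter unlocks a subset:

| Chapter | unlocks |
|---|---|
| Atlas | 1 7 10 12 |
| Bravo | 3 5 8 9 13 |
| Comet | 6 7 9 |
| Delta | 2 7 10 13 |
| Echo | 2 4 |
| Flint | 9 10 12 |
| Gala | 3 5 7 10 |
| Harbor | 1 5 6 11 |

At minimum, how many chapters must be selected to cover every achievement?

4

Take {Atlas, Bravo, Echo, Harbor}. Their union is {1, 2, 3, 4, 5, 6, 7, 8, 9, 10, 11, 12, 13}, which is all 13 achievements.
Only Echo contains 4, so Echo is forced; the remaining 11 achievements need at least 3 more chapters (each remaining chapter adds at most 5) — so at least 4 chapters are needed, and 4 is optimal.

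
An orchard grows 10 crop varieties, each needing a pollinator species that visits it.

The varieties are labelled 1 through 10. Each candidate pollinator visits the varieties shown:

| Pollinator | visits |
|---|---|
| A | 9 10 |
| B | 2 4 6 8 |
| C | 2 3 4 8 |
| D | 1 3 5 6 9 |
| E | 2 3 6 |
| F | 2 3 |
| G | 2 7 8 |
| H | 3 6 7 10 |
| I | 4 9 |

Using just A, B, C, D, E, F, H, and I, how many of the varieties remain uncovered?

Union of A, B, C, D, E, F, H, I = {1, 2, 3, 4, 5, 6, 7, 8, 9, 10} — that's every variety, so 0 are uncovered.

0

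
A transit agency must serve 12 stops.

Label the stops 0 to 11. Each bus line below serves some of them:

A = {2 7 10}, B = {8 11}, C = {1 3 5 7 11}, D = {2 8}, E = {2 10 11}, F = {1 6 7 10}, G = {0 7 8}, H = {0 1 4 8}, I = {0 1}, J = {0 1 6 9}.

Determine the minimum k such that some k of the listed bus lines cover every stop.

4

Take {A, C, H, J}. Their union is {0, 1, 2, 3, 4, 5, 6, 7, 8, 9, 10, 11}, which is all 12 stops.
Only C contains 3, so C is forced; the remaining 7 stops need at least 3 more bus lines (each remaining bus line adds at most 3) — so at least 4 bus lines are needed, and 4 is optimal.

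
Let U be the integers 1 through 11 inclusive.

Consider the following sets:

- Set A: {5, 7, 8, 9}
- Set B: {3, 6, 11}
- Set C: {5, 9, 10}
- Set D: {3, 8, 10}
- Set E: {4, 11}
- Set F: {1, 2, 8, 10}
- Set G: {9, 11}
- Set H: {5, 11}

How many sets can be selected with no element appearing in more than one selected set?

2

B, C are pairwise disjoint (B={3,6,11}; C={5,9,10}).
Every remaining set overlaps one of these, and no 3 of the listed sets are pairwise disjoint, so 2 is the maximum.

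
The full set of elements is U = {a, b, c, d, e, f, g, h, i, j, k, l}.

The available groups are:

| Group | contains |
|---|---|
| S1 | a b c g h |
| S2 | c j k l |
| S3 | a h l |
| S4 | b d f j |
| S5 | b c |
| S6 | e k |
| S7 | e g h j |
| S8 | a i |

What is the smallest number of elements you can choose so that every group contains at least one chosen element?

Take T = {a, b, j, k}. Each listed group contains at least one of these, so T is a hitting set of size 4.
No choice of 3 elements meets every group, so 4 is the minimum.

4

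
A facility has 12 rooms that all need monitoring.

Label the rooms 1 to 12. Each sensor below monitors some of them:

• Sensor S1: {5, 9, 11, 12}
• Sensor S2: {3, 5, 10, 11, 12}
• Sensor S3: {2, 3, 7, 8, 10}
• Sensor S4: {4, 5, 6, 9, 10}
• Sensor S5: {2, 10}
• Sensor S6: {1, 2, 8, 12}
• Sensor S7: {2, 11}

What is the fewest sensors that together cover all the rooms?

S2 and S3 and S4 and S6 together: S2 ∪ S3 ∪ S4 ∪ S6 = {1, 2, 3, 4, 5, 6, 7, 8, 9, 10, 11, 12} — every room is covered.
No 3 of the 7 sensors cover everything (all 35 combinations miss at least one room), so 4 is optimal.

4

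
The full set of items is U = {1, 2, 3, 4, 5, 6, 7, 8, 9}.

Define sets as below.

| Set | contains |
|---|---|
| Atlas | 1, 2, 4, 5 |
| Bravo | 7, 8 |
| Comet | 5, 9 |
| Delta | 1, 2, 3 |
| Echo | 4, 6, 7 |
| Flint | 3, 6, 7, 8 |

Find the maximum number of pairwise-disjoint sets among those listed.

3

Comet, Delta, Echo are pairwise disjoint (Comet={5,9}; Delta={1,2,3}; Echo={4,6,7}).
Every remaining set overlaps one of these, and no 4 of the listed sets are pairwise disjoint, so 3 is the maximum.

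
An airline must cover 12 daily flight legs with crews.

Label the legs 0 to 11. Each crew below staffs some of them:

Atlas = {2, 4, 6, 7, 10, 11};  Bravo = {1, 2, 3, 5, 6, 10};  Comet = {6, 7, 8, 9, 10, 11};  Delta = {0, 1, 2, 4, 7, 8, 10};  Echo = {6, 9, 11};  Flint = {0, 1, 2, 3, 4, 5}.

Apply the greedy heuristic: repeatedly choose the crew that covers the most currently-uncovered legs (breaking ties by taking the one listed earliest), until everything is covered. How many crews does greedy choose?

Greedy: pick Delta (covers 7 new) → pick Bravo (covers 3 new) → pick Comet (covers 2 new). Total picks: 3.
(The true minimum cover uses only 2 crews, so greedy is not optimal here.)

3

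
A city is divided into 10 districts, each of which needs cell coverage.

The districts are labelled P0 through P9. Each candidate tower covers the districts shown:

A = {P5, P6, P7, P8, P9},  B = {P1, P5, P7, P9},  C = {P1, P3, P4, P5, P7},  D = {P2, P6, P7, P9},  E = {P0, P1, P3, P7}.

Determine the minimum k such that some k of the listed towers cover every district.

4

A and C and D and E together: A ∪ C ∪ D ∪ E = {P0, P1, P2, P3, P4, P5, P6, P7, P8, P9} — every district is covered.
No 3 of the 5 towers cover everything (all 10 combinations miss at least one district), so 4 is optimal.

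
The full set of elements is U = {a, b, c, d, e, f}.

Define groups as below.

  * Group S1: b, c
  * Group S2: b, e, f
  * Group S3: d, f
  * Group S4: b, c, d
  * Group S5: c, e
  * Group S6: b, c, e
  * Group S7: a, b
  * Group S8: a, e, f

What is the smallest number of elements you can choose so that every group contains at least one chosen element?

H = {a, c, f} meets every group (each contains at least one member of H), and |H| = 3.
The groups S3, S5, S7 are pairwise disjoint, so any hitting set needs a separate element for each — at least 3. Hence 3 is optimal.

3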